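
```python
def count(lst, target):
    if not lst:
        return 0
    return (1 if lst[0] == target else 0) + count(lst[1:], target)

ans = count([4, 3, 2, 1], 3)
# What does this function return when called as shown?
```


count([4, 3, 2, 1], 3)
lst[0]=4 != 3: 0 + count([3, 2, 1], 3)
lst[0]=3 == 3: 1 + count([2, 1], 3)
lst[0]=2 != 3: 0 + count([1], 3)
lst[0]=1 != 3: 0 + count([], 3)
= 1


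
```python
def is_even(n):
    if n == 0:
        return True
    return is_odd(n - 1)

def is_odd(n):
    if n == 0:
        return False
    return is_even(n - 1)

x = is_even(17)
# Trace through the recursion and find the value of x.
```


is_even(17)
= is_odd(16)
= is_even(15)
= is_odd(14)
= is_even(13)
= is_odd(12)
= is_even(11)
= is_odd(10)
= is_even(9)
= is_odd(8)
= is_even(7)
= is_odd(6)
= is_even(5)
= is_odd(4)
= is_even(3)
= is_odd(2)
= is_even(1)
= is_odd(0)
n == 0: return False
= False


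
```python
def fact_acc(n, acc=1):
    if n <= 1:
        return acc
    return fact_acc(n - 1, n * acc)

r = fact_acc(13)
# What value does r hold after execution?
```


fact_acc(13, 1)
= fact_acc(12, 13 * 1) = fact_acc(12, 13)
= fact_acc(11, 12 * 13) = fact_acc(11, 156)
= fact_acc(10, 11 * 156) = fact_acc(10, 1716)
= fact_acc(9, 10 * 1716) = fact_acc(9, 17160)
= fact_acc(8, 9 * 17160) = fact_acc(8, 154440)
= fact_acc(7, 8 * 154440) = fact_acc(7, 1235520)
= fact_acc(6, 7 * 1235520) = fact_acc(6, 8648640)
= fact_acc(5, 6 * 8648640) = fact_acc(5, 51891840)
= fact_acc(4, 5 * 51891840) = fact_acc(4, 259459200)
= fact_acc(3, 4 * 259459200) = fact_acc(3, 1037836800)
= fact_acc(2, 3 * 1037836800) = fact_acc(2, 3113510400)
= fact_acc(1, 2 * 3113510400) = fact_acc(1, 6227020800)
n <= 1, return acc = 6227020800


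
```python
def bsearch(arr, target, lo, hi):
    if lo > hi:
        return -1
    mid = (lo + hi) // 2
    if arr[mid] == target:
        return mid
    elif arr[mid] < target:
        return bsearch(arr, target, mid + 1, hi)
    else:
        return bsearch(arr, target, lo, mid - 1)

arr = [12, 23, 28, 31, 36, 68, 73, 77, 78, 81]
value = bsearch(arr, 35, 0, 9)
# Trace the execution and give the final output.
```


bsearch(arr, 35, 0, 9)
lo=0, hi=9, mid=4, arr[mid]=36
36 > 35, search left half
lo=0, hi=3, mid=1, arr[mid]=23
23 < 35, search right half
lo=2, hi=3, mid=2, arr[mid]=28
28 < 35, search right half
lo=3, hi=3, mid=3, arr[mid]=31
31 < 35, search right half
lo > hi, target not found, return -1
= -1


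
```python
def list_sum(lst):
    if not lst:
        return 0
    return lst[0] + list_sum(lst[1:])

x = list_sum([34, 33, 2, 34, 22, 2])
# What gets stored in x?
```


list_sum([34, 33, 2, 34, 22, 2])
= 34 + list_sum([33, 2, 34, 22, 2])
= 34 + 33 + list_sum([2, 34, 22, 2])
= 34 + 33 + 2 + list_sum([34, 22, 2])
= 34 + 33 + 2 + 34 + list_sum([22, 2])
= 34 + 33 + 2 + 34 + 22 + list_sum([2])
= 34 + 33 + 2 + 34 + 22 + 2 + list_sum([])
= 34 + 33 + 2 + 34 + 22 + 2 + 0
= 127


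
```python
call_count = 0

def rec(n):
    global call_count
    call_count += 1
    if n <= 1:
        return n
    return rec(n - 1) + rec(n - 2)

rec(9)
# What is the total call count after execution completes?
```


rec(9) calls rec(8) and rec(7); each non-base call branches into two more.
Let C(k) = total number of calls made by rec(k), including the call to rec(k) itself.
Base cases: C(0) = 1, C(1) = 1
Recurrence: C(k) = 1 + C(k-1) + C(k-2)
  C(2) = 1 + C(1) + C(0) = 1 + 1 + 1 = 3
  C(3) = 1 + C(2) + C(1) = 1 + 3 + 1 = 5
  C(4) = 1 + C(3) + C(2) = 1 + 5 + 3 = 9
  C(5) = 1 + C(4) + C(3) = 1 + 9 + 5 = 15
  C(6) = 1 + C(5) + C(4) = 1 + 15 + 9 = 25
  C(7) = 1 + C(6) + C(5) = 1 + 25 + 15 = 41
  C(8) = 1 + C(7) + C(6) = 1 + 41 + 25 = 67
  C(9) = 1 + C(8) + C(7) = 1 + 67 + 41 = 109
Total calls = C(9) = 109


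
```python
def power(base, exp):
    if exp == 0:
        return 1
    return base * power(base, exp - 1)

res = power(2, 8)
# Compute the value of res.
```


power(2, 8)
= 2 * power(2, 7)
= 2 * 2 * power(2, 6)
= 2 * 2 * 2 * power(2, 5)
= 2 * 2 * 2 * 2 * power(2, 4)
= 2 * 2 * 2 * 2 * 2 * power(2, 3)
= 2 * 2 * 2 * 2 * 2 * 2 * power(2, 2)
= 2 * 2 * 2 * 2 * 2 * 2 * 2 * power(2, 1)
= 2 * 2 * 2 * 2 * 2 * 2 * 2 * 2 * power(2, 0)
= 2 * 2 * 2 * 2 * 2 * 2 * 2 * 2 * 1
= 256


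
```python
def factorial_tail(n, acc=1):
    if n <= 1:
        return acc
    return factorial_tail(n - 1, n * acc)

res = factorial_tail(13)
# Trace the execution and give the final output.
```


factorial_tail(13, 1)
= factorial_tail(12, 13 * 1) = factorial_tail(12, 13)
= factorial_tail(11, 12 * 13) = factorial_tail(11, 156)
= factorial_tail(10, 11 * 156) = factorial_tail(10, 1716)
= factorial_tail(9, 10 * 1716) = factorial_tail(9, 17160)
= factorial_tail(8, 9 * 17160) = factorial_tail(8, 154440)
= factorial_tail(7, 8 * 154440) = factorial_tail(7, 1235520)
= factorial_tail(6, 7 * 1235520) = factorial_tail(6, 8648640)
= factorial_tail(5, 6 * 8648640) = factorial_tail(5, 51891840)
= factorial_tail(4, 5 * 51891840) = factorial_tail(4, 259459200)
= factorial_tail(3, 4 * 259459200) = factorial_tail(3, 1037836800)
= factorial_tail(2, 3 * 1037836800) = factorial_tail(2, 3113510400)
= factorial_tail(1, 2 * 3113510400) = factorial_tail(1, 6227020800)
n <= 1, return acc = 6227020800


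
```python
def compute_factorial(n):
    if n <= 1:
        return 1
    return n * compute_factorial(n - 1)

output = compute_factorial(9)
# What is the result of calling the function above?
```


compute_factorial(9)
= 9 * compute_factorial(8)
= 9 * 8 * compute_factorial(7)
= 9 * 8 * 7 * compute_factorial(6)
= 9 * 8 * 7 * 6 * compute_factorial(5)
= 9 * 8 * 7 * 6 * 5 * compute_factorial(4)
= 9 * 8 * 7 * 6 * 5 * 4 * compute_factorial(3)
= 9 * 8 * 7 * 6 * 5 * 4 * 3 * compute_factorial(2)
= 9 * 8 * 7 * 6 * 5 * 4 * 3 * 2 * compute_factorial(1)
= 9 * 8 * 7 * 6 * 5 * 4 * 3 * 2 * 1
= 362880


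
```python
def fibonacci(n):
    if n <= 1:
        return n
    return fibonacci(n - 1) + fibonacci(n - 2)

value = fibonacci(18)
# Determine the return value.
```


fibonacci(18)
= fibonacci(17) + fibonacci(16)
= (fibonacci(16) + fibonacci(15)) + fibonacci(16)
Computing bottom-up: fibonacci(0)=0, fibonacci(1)=1, fibonacci(2)=1, fibonacci(3)=2, fibonacci(4)=3, fibonacci(5)=5, fibonacci(6)=8, fibonacci(7)=13, fibonacci(8)=21, fibonacci(9)=34, fibonacci(10)=55, fibonacci(11)=89, fibonacci(12)=144, fibonacci(13)=233, fibonacci(14)=377, fibonacci(15)=610, fibonacci(16)=987, fibonacci(17)=1597, fibonacci(18)=2584
= 2584


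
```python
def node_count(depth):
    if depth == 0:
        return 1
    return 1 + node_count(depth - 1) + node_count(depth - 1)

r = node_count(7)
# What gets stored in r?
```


node_count(7)
= 1 + node_count(6) + node_count(6)
= 1 + 2 * node_count(6)
node_count(k) = 2^(k+1) - 1
node_count(0) = 1
node_count(1) = 3
node_count(2) = 7
node_count(3) = 15
node_count(4) = 31
node_count(7) = 2^8 - 1 = 255


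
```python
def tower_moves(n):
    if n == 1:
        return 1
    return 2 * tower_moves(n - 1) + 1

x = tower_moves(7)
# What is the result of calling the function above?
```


tower_moves(7)
= 2 * tower_moves(6) + 1
= 2 * (2 * tower_moves(5) + 1) + 1
= 2 * (2 * (2 * tower_moves(4) + 1) + 1) + 1
= 2 * (2 * (2 * (2 * tower_moves(3) + 1) + 1) + 1) + 1
= 2 * (2 * (2 * (2 * (2 * tower_moves(2) + 1) + 1) + 1) + 1) + 1
= 2 * (2 * (2 * (2 * (2 * (2 * tower_moves(1) + 1) + 1) + 1) + 1) + 1) + 1
Now compute bottom-up:
tower_moves(1) = 1
tower_moves(2) = 2 * 1 + 1 = 3
tower_moves(3) = 2 * 3 + 1 = 7
tower_moves(4) = 2 * 7 + 1 = 15
tower_moves(5) = 2 * 15 + 1 = 31
tower_moves(6) = 2 * 31 + 1 = 63
tower_moves(7) = 2 * 63 + 1 = 127
= 127


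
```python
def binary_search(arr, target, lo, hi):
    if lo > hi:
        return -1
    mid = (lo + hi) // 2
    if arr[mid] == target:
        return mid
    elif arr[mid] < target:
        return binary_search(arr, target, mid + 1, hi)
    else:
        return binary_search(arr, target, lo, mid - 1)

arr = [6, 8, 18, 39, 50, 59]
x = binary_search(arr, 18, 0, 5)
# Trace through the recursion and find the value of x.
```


binary_search(arr, 18, 0, 5)
lo=0, hi=5, mid=2, arr[mid]=18
arr[2] == 18, found at index 2
= 2


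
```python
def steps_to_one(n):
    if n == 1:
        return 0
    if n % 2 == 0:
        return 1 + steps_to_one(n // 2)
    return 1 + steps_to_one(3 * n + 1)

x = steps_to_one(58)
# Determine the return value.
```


steps_to_one(58)
58 is even -> steps_to_one(29)
29 is odd -> 3*29+1 = 88 -> steps_to_one(88)
88 is even -> steps_to_one(44)
44 is even -> steps_to_one(22)
22 is even -> steps_to_one(11)
11 is odd -> 3*11+1 = 34 -> steps_to_one(34)
34 is even -> steps_to_one(17)
17 is odd -> 3*17+1 = 52 -> steps_to_one(52)
52 is even -> steps_to_one(26)
26 is even -> steps_to_one(13)
13 is odd -> 3*13+1 = 40 -> steps_to_one(40)
40 is even -> steps_to_one(20)
20 is even -> steps_to_one(10)
10 is even -> steps_to_one(5)
5 is odd -> 3*5+1 = 16 -> steps_to_one(16)
16 is even -> steps_to_one(8)
8 is even -> steps_to_one(4)
4 is even -> steps_to_one(2)
2 is even -> steps_to_one(1)
Reached 1 after 19 steps
= 19


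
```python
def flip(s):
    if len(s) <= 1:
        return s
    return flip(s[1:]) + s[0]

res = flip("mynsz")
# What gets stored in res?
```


flip("mynsz")
= flip("ynsz") + "m"
= flip("nsz") + "y" + "m"
= flip("sz") + "n" + "y" + "m"
= flip("z") + "s" + "n" + "y" + "m"
= "z" + "s" + "n" + "y" + "m"
= "zsnym"


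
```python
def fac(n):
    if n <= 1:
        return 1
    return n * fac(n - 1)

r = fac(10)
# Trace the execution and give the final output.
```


fac(10)
= 10 * fac(9)
= 10 * 9 * fac(8)
= 10 * 9 * 8 * fac(7)
= 10 * 9 * 8 * 7 * fac(6)
= 10 * 9 * 8 * 7 * 6 * fac(5)
= 10 * 9 * 8 * 7 * 6 * 5 * fac(4)
= 10 * 9 * 8 * 7 * 6 * 5 * 4 * fac(3)
= 10 * 9 * 8 * 7 * 6 * 5 * 4 * 3 * fac(2)
= 10 * 9 * 8 * 7 * 6 * 5 * 4 * 3 * 2 * fac(1)
= 10 * 9 * 8 * 7 * 6 * 5 * 4 * 3 * 2 * 1
= 3628800


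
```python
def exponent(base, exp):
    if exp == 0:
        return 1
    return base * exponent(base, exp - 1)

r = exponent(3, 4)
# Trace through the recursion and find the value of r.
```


exponent(3, 4)
= 3 * exponent(3, 3)
= 3 * 3 * exponent(3, 2)
= 3 * 3 * 3 * exponent(3, 1)
= 3 * 3 * 3 * 3 * exponent(3, 0)
= 3 * 3 * 3 * 3 * 1
= 81


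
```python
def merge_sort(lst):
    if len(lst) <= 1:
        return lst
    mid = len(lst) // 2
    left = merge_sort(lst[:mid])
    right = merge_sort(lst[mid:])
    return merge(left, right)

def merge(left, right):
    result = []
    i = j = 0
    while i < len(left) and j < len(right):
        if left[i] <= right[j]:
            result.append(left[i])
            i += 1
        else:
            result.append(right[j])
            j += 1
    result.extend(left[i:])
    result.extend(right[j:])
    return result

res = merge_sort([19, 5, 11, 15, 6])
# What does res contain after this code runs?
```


merge_sort([19, 5, 11, 15, 6])
Split into [19, 5] and [11, 15, 6]
Left sorted: [5, 19]
Right sorted: [6, 11, 15]
Merge [5, 19] and [6, 11, 15]
= [5, 6, 11, 15, 19]


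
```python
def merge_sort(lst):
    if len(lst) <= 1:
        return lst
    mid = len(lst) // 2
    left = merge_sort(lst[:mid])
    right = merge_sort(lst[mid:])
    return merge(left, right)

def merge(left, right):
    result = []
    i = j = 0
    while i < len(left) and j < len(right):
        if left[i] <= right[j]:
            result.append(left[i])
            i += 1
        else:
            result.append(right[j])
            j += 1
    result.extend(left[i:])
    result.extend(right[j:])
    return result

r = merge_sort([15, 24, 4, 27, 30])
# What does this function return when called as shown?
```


merge_sort([15, 24, 4, 27, 30])
Split into [15, 24] and [4, 27, 30]
Left sorted: [15, 24]
Right sorted: [4, 27, 30]
Merge [15, 24] and [4, 27, 30]
= [4, 15, 24, 27, 30]


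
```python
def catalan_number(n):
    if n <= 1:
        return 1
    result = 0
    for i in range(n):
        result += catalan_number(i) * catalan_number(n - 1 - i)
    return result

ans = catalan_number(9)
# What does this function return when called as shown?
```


catalan_number(9)
= sum of catalan_number(i) * catalan_number(9-1-i) for i in 0..8
First compute sub-values bottom-up:
  catalan_number(0) = 1, catalan_number(1) = 1
  catalan_number(2) = 1*1 + 1*1 = 2
  catalan_number(3) = 1*2 + 1*1 + 2*1 = 5
  catalan_number(4) = 1*5 + 1*2 + 2*1 + 5*1 = 14
  catalan_number(5) = 1*14 + 1*5 + 2*2 + 5*1 + 14*1 = 42
  catalan_number(6) = 1*42 + 1*14 + 2*5 + 5*2 + 14*1 + 42*1 = 132
  catalan_number(7) = 1*132 + 1*42 + 2*14 + 5*5 + 14*2 + 42*1 + 132*1 = 429
  catalan_number(8) = 1*429 + 1*132 + 2*42 + 5*14 + 14*5 + 42*2 + 132*1 + 429*1 = 1430
Now catalan_number(9):
  catalan_number(0)*catalan_number(8) = 1*1430 = 1430
  catalan_number(1)*catalan_number(7) = 1*429 = 429
  catalan_number(2)*catalan_number(6) = 2*132 = 264
  catalan_number(3)*catalan_number(5) = 5*42 = 210
  catalan_number(4)*catalan_number(4) = 14*14 = 196
  catalan_number(5)*catalan_number(3) = 42*5 = 210
  catalan_number(6)*catalan_number(2) = 132*2 = 264
  catalan_number(7)*catalan_number(1) = 429*1 = 429
  catalan_number(8)*catalan_number(0) = 1430*1 = 1430
= 1430 + 429 + 264 + 210 + 196 + 210 + 264 + 429 + 1430
= 4862


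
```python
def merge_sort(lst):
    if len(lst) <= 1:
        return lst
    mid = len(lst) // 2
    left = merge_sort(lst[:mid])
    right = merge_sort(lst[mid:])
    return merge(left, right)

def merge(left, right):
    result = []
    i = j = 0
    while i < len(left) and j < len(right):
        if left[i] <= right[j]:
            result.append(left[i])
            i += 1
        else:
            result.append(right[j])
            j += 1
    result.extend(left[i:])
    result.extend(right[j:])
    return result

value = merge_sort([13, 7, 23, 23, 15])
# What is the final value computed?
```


merge_sort([13, 7, 23, 23, 15])
Split into [13, 7] and [23, 23, 15]
Left sorted: [7, 13]
Right sorted: [15, 23, 23]
Merge [7, 13] and [15, 23, 23]
= [7, 13, 15, 23, 23]


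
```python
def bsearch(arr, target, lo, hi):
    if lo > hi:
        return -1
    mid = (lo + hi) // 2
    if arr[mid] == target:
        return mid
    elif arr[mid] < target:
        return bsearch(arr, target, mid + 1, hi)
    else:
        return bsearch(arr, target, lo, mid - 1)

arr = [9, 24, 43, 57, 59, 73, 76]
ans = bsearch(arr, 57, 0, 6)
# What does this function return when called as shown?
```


bsearch(arr, 57, 0, 6)
lo=0, hi=6, mid=3, arr[mid]=57
arr[3] == 57, found at index 3
= 3


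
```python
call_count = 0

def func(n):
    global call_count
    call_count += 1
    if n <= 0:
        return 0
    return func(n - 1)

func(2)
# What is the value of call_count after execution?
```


func(2) calls func(1) calls ... calls func(0)
Total calls: 2 + 1 (for base case) = 3


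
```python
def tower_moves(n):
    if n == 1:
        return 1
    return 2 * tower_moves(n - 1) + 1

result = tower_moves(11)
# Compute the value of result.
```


tower_moves(11)
= 2 * tower_moves(10) + 1
= 2 * (2 * tower_moves(9) + 1) + 1
= 2 * (2 * (2 * tower_moves(8) + 1) + 1) + 1
= 2 * (2 * (2 * (2 * tower_moves(7) + 1) + 1) + 1) + 1
= 2 * (2 * (2 * (2 * (2 * tower_moves(6) + 1) + 1) + 1) + 1) + 1
= 2 * (2 * (2 * (2 * (2 * (2 * tower_moves(5) + 1) + 1) + 1) + 1) + 1) + 1
= 2 * (2 * (2 * (2 * (2 * (2 * (2 * tower_moves(4) + 1) + 1) + 1) + 1) + 1) + 1) + 1
= 2 * (2 * (2 * (2 * (2 * (2 * (2 * (2 * tower_moves(3) + 1) + 1) + 1) + 1) + 1) + 1) + 1) + 1
= 2 * (2 * (2 * (2 * (2 * (2 * (2 * (2 * (2 * tower_moves(2) + 1) + 1) + 1) + 1) + 1) + 1) + 1) + 1) + 1
= 2 * (2 * (2 * (2 * (2 * (2 * (2 * (2 * (2 * (2 * tower_moves(1) + 1) + 1) + 1) + 1) + 1) + 1) + 1) + 1) + 1) + 1
Now compute bottom-up:
tower_moves(1) = 1
tower_moves(2) = 2 * 1 + 1 = 3
tower_moves(3) = 2 * 3 + 1 = 7
tower_moves(4) = 2 * 7 + 1 = 15
tower_moves(5) = 2 * 15 + 1 = 31
tower_moves(6) = 2 * 31 + 1 = 63
tower_moves(7) = 2 * 63 + 1 = 127
tower_moves(8) = 2 * 127 + 1 = 255
tower_moves(9) = 2 * 255 + 1 = 511
tower_moves(10) = 2 * 511 + 1 = 1023
tower_moves(11) = 2 * 1023 + 1 = 2047
= 2047


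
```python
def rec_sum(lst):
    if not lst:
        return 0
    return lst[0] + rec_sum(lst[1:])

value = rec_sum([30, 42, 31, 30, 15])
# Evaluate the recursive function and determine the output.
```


rec_sum([30, 42, 31, 30, 15])
= 30 + rec_sum([42, 31, 30, 15])
= 30 + 42 + rec_sum([31, 30, 15])
= 30 + 42 + 31 + rec_sum([30, 15])
= 30 + 42 + 31 + 30 + rec_sum([15])
= 30 + 42 + 31 + 30 + 15 + rec_sum([])
= 30 + 42 + 31 + 30 + 15 + 0
= 148


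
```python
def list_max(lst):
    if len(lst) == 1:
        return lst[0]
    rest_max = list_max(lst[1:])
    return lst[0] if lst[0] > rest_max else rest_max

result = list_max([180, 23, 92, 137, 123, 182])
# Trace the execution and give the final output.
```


list_max([180, 23, 92, 137, 123, 182])
= compare 180 with list_max([23, 92, 137, 123, 182])
= compare 23 with list_max([92, 137, 123, 182])
= compare 92 with list_max([137, 123, 182])
= compare 137 with list_max([123, 182])
= compare 123 with list_max([182])
Base: list_max([182]) = 182
compare 123 with 182: max = 182
compare 137 with 182: max = 182
compare 92 with 182: max = 182
compare 23 with 182: max = 182
compare 180 with 182: max = 182
= 182


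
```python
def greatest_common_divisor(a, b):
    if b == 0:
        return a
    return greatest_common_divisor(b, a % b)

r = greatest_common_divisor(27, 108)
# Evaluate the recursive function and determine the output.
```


greatest_common_divisor(27, 108)
= greatest_common_divisor(108, 27 % 108) = greatest_common_divisor(108, 27)
= greatest_common_divisor(27, 108 % 27) = greatest_common_divisor(27, 0)
b == 0, return a = 27


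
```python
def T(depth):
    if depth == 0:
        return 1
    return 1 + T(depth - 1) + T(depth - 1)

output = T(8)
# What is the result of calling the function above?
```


T(8)
= 1 + T(7) + T(7)
= 1 + 2 * T(7)
T(k) = 2^(k+1) - 1
T(0) = 1
T(1) = 3
T(2) = 7
T(3) = 15
T(4) = 31
T(8) = 2^9 - 1 = 511


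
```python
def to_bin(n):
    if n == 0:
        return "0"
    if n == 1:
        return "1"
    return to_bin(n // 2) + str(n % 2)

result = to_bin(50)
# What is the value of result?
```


to_bin(50)
= to_bin(25) + "0"
= to_bin(12) + "1" + "0"
= to_bin(6) + "0" + "1" + "0"
= to_bin(3) + "0" + "0" + "1" + "0"
= to_bin(1) + "1" + "0" + "0" + "1" + "0"
= "1" + "1" + "0" + "0" + "1" + "0"
= "110010"


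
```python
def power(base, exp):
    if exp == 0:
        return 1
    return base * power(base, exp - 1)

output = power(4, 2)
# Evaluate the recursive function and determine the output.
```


power(4, 2)
= 4 * power(4, 1)
= 4 * 4 * power(4, 0)
= 4 * 4 * 1
= 16


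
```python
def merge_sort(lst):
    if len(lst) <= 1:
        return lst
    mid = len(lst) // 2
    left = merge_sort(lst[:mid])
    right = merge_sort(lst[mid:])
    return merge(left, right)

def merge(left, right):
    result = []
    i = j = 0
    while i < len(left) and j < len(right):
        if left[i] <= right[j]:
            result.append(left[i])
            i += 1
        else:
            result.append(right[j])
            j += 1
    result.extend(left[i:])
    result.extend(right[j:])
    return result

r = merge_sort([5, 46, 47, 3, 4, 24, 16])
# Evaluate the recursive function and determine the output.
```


merge_sort([5, 46, 47, 3, 4, 24, 16])
Split into [5, 46, 47] and [3, 4, 24, 16]
Left sorted: [5, 46, 47]
Right sorted: [3, 4, 16, 24]
Merge [5, 46, 47] and [3, 4, 16, 24]
= [3, 4, 5, 16, 24, 46, 47]


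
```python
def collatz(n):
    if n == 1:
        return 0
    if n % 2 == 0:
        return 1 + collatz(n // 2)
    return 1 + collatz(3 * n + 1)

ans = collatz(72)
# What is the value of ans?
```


collatz(72)
72 is even -> collatz(36)
36 is even -> collatz(18)
18 is even -> collatz(9)
9 is odd -> 3*9+1 = 28 -> collatz(28)
28 is even -> collatz(14)
14 is even -> collatz(7)
7 is odd -> 3*7+1 = 22 -> collatz(22)
22 is even -> collatz(11)
11 is odd -> 3*11+1 = 34 -> collatz(34)
34 is even -> collatz(17)
17 is odd -> 3*17+1 = 52 -> collatz(52)
52 is even -> collatz(26)
26 is even -> collatz(13)
13 is odd -> 3*13+1 = 40 -> collatz(40)
40 is even -> collatz(20)
20 is even -> collatz(10)
10 is even -> collatz(5)
5 is odd -> 3*5+1 = 16 -> collatz(16)
16 is even -> collatz(8)
8 is even -> collatz(4)
4 is even -> collatz(2)
2 is even -> collatz(1)
Reached 1 after 22 steps
= 22


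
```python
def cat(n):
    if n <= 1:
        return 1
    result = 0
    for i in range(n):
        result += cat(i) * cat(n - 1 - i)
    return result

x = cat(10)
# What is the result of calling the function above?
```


cat(10)
= sum of cat(i) * cat(10-1-i) for i in 0..9
First compute sub-values bottom-up:
  cat(0) = 1, cat(1) = 1
  cat(2) = 1*1 + 1*1 = 2
  cat(3) = 1*2 + 1*1 + 2*1 = 5
  cat(4) = 1*5 + 1*2 + 2*1 + 5*1 = 14
  cat(5) = 1*14 + 1*5 + 2*2 + 5*1 + 14*1 = 42
  cat(6) = 1*42 + 1*14 + 2*5 + 5*2 + 14*1 + 42*1 = 132
  cat(7) = 1*132 + 1*42 + 2*14 + 5*5 + 14*2 + 42*1 + 132*1 = 429
  cat(8) = 1*429 + 1*132 + 2*42 + 5*14 + 14*5 + 42*2 + 132*1 + 429*1 = 1430
  cat(9) = 1*1430 + 1*429 + 2*132 + 5*42 + 14*14 + 42*5 + 132*2 + 429*1 + 1430*1 = 4862
Now cat(10):
  cat(0)*cat(9) = 1*4862 = 4862
  cat(1)*cat(8) = 1*1430 = 1430
  cat(2)*cat(7) = 2*429 = 858
  cat(3)*cat(6) = 5*132 = 660
  cat(4)*cat(5) = 14*42 = 588
  cat(5)*cat(4) = 42*14 = 588
  cat(6)*cat(3) = 132*5 = 660
  cat(7)*cat(2) = 429*2 = 858
  cat(8)*cat(1) = 1430*1 = 1430
  cat(9)*cat(0) = 4862*1 = 4862
= 4862 + 1430 + 858 + 660 + 588 + 588 + 660 + 858 + 1430 + 4862
= 16796


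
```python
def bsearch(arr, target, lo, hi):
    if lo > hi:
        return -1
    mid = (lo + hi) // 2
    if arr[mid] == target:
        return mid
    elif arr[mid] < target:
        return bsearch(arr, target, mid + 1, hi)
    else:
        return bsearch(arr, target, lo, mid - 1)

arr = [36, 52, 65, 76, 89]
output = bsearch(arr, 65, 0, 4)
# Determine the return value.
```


bsearch(arr, 65, 0, 4)
lo=0, hi=4, mid=2, arr[mid]=65
arr[2] == 65, found at index 2
= 2


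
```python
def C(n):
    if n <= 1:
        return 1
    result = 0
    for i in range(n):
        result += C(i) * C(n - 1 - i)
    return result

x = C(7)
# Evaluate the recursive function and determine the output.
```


C(7)
= sum of C(i) * C(7-1-i) for i in 0..6
First compute sub-values bottom-up:
  C(0) = 1, C(1) = 1
  C(2) = 1*1 + 1*1 = 2
  C(3) = 1*2 + 1*1 + 2*1 = 5
  C(4) = 1*5 + 1*2 + 2*1 + 5*1 = 14
  C(5) = 1*14 + 1*5 + 2*2 + 5*1 + 14*1 = 42
  C(6) = 1*42 + 1*14 + 2*5 + 5*2 + 14*1 + 42*1 = 132
Now C(7):
  C(0)*C(6) = 1*132 = 132
  C(1)*C(5) = 1*42 = 42
  C(2)*C(4) = 2*14 = 28
  C(3)*C(3) = 5*5 = 25
  C(4)*C(2) = 14*2 = 28
  C(5)*C(1) = 42*1 = 42
  C(6)*C(0) = 132*1 = 132
= 132 + 42 + 28 + 25 + 28 + 42 + 132
= 429


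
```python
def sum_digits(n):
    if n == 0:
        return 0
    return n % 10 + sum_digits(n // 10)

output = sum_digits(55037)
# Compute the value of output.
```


sum_digits(55037)
= 7 + sum_digits(5503)
= 7 + 3 + sum_digits(550)
= 7 + 3 + 0 + sum_digits(55)
= 7 + 3 + 0 + 5 + sum_digits(5)
= 7 + 3 + 0 + 5 + 5 + sum_digits(0)
= 7 + 3 + 0 + 5 + 5 + 0
= 20


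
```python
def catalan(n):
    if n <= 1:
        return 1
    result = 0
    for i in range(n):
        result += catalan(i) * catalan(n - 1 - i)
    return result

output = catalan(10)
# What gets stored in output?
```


catalan(10)
= sum of catalan(i) * catalan(10-1-i) for i in 0..9
First compute sub-values bottom-up:
  catalan(0) = 1, catalan(1) = 1
  catalan(2) = 1*1 + 1*1 = 2
  catalan(3) = 1*2 + 1*1 + 2*1 = 5
  catalan(4) = 1*5 + 1*2 + 2*1 + 5*1 = 14
  catalan(5) = 1*14 + 1*5 + 2*2 + 5*1 + 14*1 = 42
  catalan(6) = 1*42 + 1*14 + 2*5 + 5*2 + 14*1 + 42*1 = 132
  catalan(7) = 1*132 + 1*42 + 2*14 + 5*5 + 14*2 + 42*1 + 132*1 = 429
  catalan(8) = 1*429 + 1*132 + 2*42 + 5*14 + 14*5 + 42*2 + 132*1 + 429*1 = 1430
  catalan(9) = 1*1430 + 1*429 + 2*132 + 5*42 + 14*14 + 42*5 + 132*2 + 429*1 + 1430*1 = 4862
Now catalan(10):
  catalan(0)*catalan(9) = 1*4862 = 4862
  catalan(1)*catalan(8) = 1*1430 = 1430
  catalan(2)*catalan(7) = 2*429 = 858
  catalan(3)*catalan(6) = 5*132 = 660
  catalan(4)*catalan(5) = 14*42 = 588
  catalan(5)*catalan(4) = 42*14 = 588
  catalan(6)*catalan(3) = 132*5 = 660
  catalan(7)*catalan(2) = 429*2 = 858
  catalan(8)*catalan(1) = 1430*1 = 1430
  catalan(9)*catalan(0) = 4862*1 = 4862
= 4862 + 1430 + 858 + 660 + 588 + 588 + 660 + 858 + 1430 + 4862
= 16796


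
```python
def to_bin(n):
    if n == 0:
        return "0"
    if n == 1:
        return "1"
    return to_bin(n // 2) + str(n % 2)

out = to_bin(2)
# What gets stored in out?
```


to_bin(2)
= to_bin(1) + "0"
= "1" + "0"
= "10"


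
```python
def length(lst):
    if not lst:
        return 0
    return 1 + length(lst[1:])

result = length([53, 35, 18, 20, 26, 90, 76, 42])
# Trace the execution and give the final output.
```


length([53, 35, 18, 20, 26, 90, 76, 42])
= 1 + length([35, 18, 20, 26, 90, 76, 42])
= 1 + 1 + length([18, 20, 26, 90, 76, 42])
= 1 + 1 + 1 + length([20, 26, 90, 76, 42])
= 1 + 1 + 1 + 1 + length([26, 90, 76, 42])
= 1 + 1 + 1 + 1 + 1 + length([90, 76, 42])
= 1 + 1 + 1 + 1 + 1 + 1 + length([76, 42])
= 1 + 1 + 1 + 1 + 1 + 1 + 1 + length([42])
= 1 + 1 + 1 + 1 + 1 + 1 + 1 + 1 + length([])
= 1 + 1 + 1 + 1 + 1 + 1 + 1 + 1 + 0
= 8


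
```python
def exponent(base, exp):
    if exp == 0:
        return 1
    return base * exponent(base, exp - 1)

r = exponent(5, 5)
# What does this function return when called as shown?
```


exponent(5, 5)
= 5 * exponent(5, 4)
= 5 * 5 * exponent(5, 3)
= 5 * 5 * 5 * exponent(5, 2)
= 5 * 5 * 5 * 5 * exponent(5, 1)
= 5 * 5 * 5 * 5 * 5 * exponent(5, 0)
= 5 * 5 * 5 * 5 * 5 * 1
= 3125


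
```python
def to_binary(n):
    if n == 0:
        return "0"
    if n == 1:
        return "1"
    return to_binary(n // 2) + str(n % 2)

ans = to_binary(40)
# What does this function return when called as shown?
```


to_binary(40)
= to_binary(20) + "0"
= to_binary(10) + "0" + "0"
= to_binary(5) + "0" + "0" + "0"
= to_binary(2) + "1" + "0" + "0" + "0"
= to_binary(1) + "0" + "1" + "0" + "0" + "0"
= "1" + "0" + "1" + "0" + "0" + "0"
= "101000"


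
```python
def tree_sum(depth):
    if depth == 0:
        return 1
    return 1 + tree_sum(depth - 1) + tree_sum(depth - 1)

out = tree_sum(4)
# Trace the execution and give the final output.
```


tree_sum(4)
= 1 + tree_sum(3) + tree_sum(3)
= 1 + 2 * tree_sum(3)
tree_sum(k) = 2^(k+1) - 1
tree_sum(0) = 1
tree_sum(1) = 3
tree_sum(2) = 7
tree_sum(3) = 15
tree_sum(4) = 31
tree_sum(4) = 2^5 - 1 = 31


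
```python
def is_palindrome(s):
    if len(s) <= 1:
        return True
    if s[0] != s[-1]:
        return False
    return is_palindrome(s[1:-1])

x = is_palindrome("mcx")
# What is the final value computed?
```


is_palindrome("mcx")
"mcx": s[0]='m' != s[-1]='x' -> False
= False


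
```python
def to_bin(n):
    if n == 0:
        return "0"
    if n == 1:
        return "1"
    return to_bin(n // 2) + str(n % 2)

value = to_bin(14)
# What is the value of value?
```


to_bin(14)
= to_bin(7) + "0"
= to_bin(3) + "1" + "0"
= to_bin(1) + "1" + "1" + "0"
= "1" + "1" + "1" + "0"
= "1110"


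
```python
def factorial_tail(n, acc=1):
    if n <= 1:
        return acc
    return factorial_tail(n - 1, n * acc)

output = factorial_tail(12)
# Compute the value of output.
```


factorial_tail(12, 1)
= factorial_tail(11, 12 * 1) = factorial_tail(11, 12)
= factorial_tail(10, 11 * 12) = factorial_tail(10, 132)
= factorial_tail(9, 10 * 132) = factorial_tail(9, 1320)
= factorial_tail(8, 9 * 1320) = factorial_tail(8, 11880)
= factorial_tail(7, 8 * 11880) = factorial_tail(7, 95040)
= factorial_tail(6, 7 * 95040) = factorial_tail(6, 665280)
= factorial_tail(5, 6 * 665280) = factorial_tail(5, 3991680)
= factorial_tail(4, 5 * 3991680) = factorial_tail(4, 19958400)
= factorial_tail(3, 4 * 19958400) = factorial_tail(3, 79833600)
= factorial_tail(2, 3 * 79833600) = factorial_tail(2, 239500800)
= factorial_tail(1, 2 * 239500800) = factorial_tail(1, 479001600)
n <= 1, return acc = 479001600


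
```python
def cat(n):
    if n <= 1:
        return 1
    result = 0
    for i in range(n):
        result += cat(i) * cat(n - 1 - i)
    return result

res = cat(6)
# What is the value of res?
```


cat(6)
= sum of cat(i) * cat(6-1-i) for i in 0..5
First compute sub-values bottom-up:
  cat(0) = 1, cat(1) = 1
  cat(2) = 1*1 + 1*1 = 2
  cat(3) = 1*2 + 1*1 + 2*1 = 5
  cat(4) = 1*5 + 1*2 + 2*1 + 5*1 = 14
  cat(5) = 1*14 + 1*5 + 2*2 + 5*1 + 14*1 = 42
Now cat(6):
  cat(0)*cat(5) = 1*42 = 42
  cat(1)*cat(4) = 1*14 = 14
  cat(2)*cat(3) = 2*5 = 10
  cat(3)*cat(2) = 5*2 = 10
  cat(4)*cat(1) = 14*1 = 14
  cat(5)*cat(0) = 42*1 = 42
= 42 + 14 + 10 + 10 + 14 + 42
= 132


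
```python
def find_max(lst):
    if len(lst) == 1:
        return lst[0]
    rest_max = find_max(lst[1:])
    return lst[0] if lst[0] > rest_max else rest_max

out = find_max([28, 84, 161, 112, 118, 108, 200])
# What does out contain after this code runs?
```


find_max([28, 84, 161, 112, 118, 108, 200])
= compare 28 with find_max([84, 161, 112, 118, 108, 200])
= compare 84 with find_max([161, 112, 118, 108, 200])
= compare 161 with find_max([112, 118, 108, 200])
= compare 112 with find_max([118, 108, 200])
= compare 118 with find_max([108, 200])
= compare 108 with find_max([200])
Base: find_max([200]) = 200
compare 108 with 200: max = 200
compare 118 with 200: max = 200
compare 112 with 200: max = 200
compare 161 with 200: max = 200
compare 84 with 200: max = 200
compare 28 with 200: max = 200
= 200


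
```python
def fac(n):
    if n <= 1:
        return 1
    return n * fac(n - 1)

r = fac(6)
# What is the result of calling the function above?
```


fac(6)
= 6 * fac(5)
= 6 * 5 * fac(4)
= 6 * 5 * 4 * fac(3)
= 6 * 5 * 4 * 3 * fac(2)
= 6 * 5 * 4 * 3 * 2 * fac(1)
= 6 * 5 * 4 * 3 * 2 * 1
= 720


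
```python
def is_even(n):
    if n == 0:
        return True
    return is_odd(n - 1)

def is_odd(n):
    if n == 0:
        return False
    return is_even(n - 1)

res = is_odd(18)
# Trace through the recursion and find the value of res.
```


is_odd(18)
= is_even(17)
= is_odd(16)
= is_even(15)
= is_odd(14)
= is_even(13)
= is_odd(12)
= is_even(11)
= is_odd(10)
= is_even(9)
= is_odd(8)
= is_even(7)
= is_odd(6)
= is_even(5)
= is_odd(4)
= is_even(3)
= is_odd(2)
= is_even(1)
= is_odd(0)
n == 0: return False
= False


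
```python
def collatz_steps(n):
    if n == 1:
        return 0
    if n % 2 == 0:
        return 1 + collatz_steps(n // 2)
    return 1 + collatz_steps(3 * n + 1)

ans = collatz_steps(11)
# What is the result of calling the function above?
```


collatz_steps(11)
11 is odd -> 3*11+1 = 34 -> collatz_steps(34)
34 is even -> collatz_steps(17)
17 is odd -> 3*17+1 = 52 -> collatz_steps(52)
52 is even -> collatz_steps(26)
26 is even -> collatz_steps(13)
13 is odd -> 3*13+1 = 40 -> collatz_steps(40)
40 is even -> collatz_steps(20)
20 is even -> collatz_steps(10)
10 is even -> collatz_steps(5)
5 is odd -> 3*5+1 = 16 -> collatz_steps(16)
16 is even -> collatz_steps(8)
8 is even -> collatz_steps(4)
4 is even -> collatz_steps(2)
2 is even -> collatz_steps(1)
Reached 1 after 14 steps
= 14


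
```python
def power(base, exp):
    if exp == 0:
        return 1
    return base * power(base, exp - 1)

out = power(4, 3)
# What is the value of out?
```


power(4, 3)
= 4 * power(4, 2)
= 4 * 4 * power(4, 1)
= 4 * 4 * 4 * power(4, 0)
= 4 * 4 * 4 * 1
= 64


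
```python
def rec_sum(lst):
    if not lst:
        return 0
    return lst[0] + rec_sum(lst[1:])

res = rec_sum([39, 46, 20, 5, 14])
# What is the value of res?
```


rec_sum([39, 46, 20, 5, 14])
= 39 + rec_sum([46, 20, 5, 14])
= 39 + 46 + rec_sum([20, 5, 14])
= 39 + 46 + 20 + rec_sum([5, 14])
= 39 + 46 + 20 + 5 + rec_sum([14])
= 39 + 46 + 20 + 5 + 14 + rec_sum([])
= 39 + 46 + 20 + 5 + 14 + 0
= 124


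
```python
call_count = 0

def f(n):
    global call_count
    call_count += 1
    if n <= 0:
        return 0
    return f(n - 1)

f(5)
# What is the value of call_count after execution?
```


f(5) calls f(4) calls ... calls f(0)
Total calls: 5 + 1 (for base case) = 6


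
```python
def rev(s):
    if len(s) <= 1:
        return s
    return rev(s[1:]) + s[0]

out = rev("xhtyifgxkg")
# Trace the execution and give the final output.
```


rev("xhtyifgxkg")
= rev("htyifgxkg") + "x"
= rev("tyifgxkg") + "h" + "x"
= rev("yifgxkg") + "t" + "h" + "x"
= rev("ifgxkg") + "y" + "t" + "h" + "x"
= rev("fgxkg") + "i" + "y" + "t" + "h" + "x"
= rev("gxkg") + "f" + "i" + "y" + "t" + "h" + "x"
= rev("xkg") + "g" + "f" + "i" + "y" + "t" + "h" + "x"
= rev("kg") + "x" + "g" + "f" + "i" + "y" + "t" + "h" + "x"
= rev("g") + "k" + "x" + "g" + "f" + "i" + "y" + "t" + "h" + "x"
= "g" + "k" + "x" + "g" + "f" + "i" + "y" + "t" + "h" + "x"
= "gkxgfiythx"


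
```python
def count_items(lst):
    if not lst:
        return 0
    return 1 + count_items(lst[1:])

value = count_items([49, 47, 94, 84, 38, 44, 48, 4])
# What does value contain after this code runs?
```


count_items([49, 47, 94, 84, 38, 44, 48, 4])
= 1 + count_items([47, 94, 84, 38, 44, 48, 4])
= 1 + 1 + count_items([94, 84, 38, 44, 48, 4])
= 1 + 1 + 1 + count_items([84, 38, 44, 48, 4])
= 1 + 1 + 1 + 1 + count_items([38, 44, 48, 4])
= 1 + 1 + 1 + 1 + 1 + count_items([44, 48, 4])
= 1 + 1 + 1 + 1 + 1 + 1 + count_items([48, 4])
= 1 + 1 + 1 + 1 + 1 + 1 + 1 + count_items([4])
= 1 + 1 + 1 + 1 + 1 + 1 + 1 + 1 + count_items([])
= 1 + 1 + 1 + 1 + 1 + 1 + 1 + 1 + 0
= 8


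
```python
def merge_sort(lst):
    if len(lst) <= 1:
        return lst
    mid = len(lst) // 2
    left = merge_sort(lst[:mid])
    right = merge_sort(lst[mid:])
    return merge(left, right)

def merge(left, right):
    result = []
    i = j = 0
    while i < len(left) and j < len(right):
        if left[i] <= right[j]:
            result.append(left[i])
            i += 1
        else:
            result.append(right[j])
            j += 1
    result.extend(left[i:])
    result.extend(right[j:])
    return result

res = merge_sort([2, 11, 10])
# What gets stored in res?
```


merge_sort([2, 11, 10])
Split into [2] and [11, 10]
Left sorted: [2]
Right sorted: [10, 11]
Merge [2] and [10, 11]
= [2, 10, 11]


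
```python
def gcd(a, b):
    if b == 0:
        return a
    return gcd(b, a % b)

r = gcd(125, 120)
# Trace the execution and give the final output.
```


gcd(125, 120)
= gcd(120, 125 % 120) = gcd(120, 5)
= gcd(5, 120 % 5) = gcd(5, 0)
b == 0, return a = 5


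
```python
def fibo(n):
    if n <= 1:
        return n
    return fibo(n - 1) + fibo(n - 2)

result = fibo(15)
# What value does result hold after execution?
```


fibo(15)
= fibo(14) + fibo(13)
= (fibo(13) + fibo(12)) + fibo(13)
Computing bottom-up: fibo(0)=0, fibo(1)=1, fibo(2)=1, fibo(3)=2, fibo(4)=3, fibo(5)=5, fibo(6)=8, fibo(7)=13, fibo(8)=21, fibo(9)=34, fibo(10)=55, fibo(11)=89, fibo(12)=144, fibo(13)=233, fibo(14)=377, fibo(15)=610
= 610


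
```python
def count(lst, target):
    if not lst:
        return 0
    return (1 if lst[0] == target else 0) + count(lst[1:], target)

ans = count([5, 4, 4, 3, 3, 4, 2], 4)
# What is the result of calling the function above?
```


count([5, 4, 4, 3, 3, 4, 2], 4)
lst[0]=5 != 4: 0 + count([4, 4, 3, 3, 4, 2], 4)
lst[0]=4 == 4: 1 + count([4, 3, 3, 4, 2], 4)
lst[0]=4 == 4: 1 + count([3, 3, 4, 2], 4)
lst[0]=3 != 4: 0 + count([3, 4, 2], 4)
lst[0]=3 != 4: 0 + count([4, 2], 4)
lst[0]=4 == 4: 1 + count([2], 4)
lst[0]=2 != 4: 0 + count([], 4)
= 3


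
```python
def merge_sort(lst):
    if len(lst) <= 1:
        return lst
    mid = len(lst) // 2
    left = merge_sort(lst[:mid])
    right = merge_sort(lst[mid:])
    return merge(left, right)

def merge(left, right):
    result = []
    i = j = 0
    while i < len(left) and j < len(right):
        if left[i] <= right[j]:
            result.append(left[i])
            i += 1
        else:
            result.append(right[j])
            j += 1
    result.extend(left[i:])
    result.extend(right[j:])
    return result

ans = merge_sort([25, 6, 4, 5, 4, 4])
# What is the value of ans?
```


merge_sort([25, 6, 4, 5, 4, 4])
Split into [25, 6, 4] and [5, 4, 4]
Left sorted: [4, 6, 25]
Right sorted: [4, 4, 5]
Merge [4, 6, 25] and [4, 4, 5]
= [4, 4, 4, 5, 6, 25]


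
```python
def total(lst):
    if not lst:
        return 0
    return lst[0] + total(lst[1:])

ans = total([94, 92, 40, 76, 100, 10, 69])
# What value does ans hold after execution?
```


total([94, 92, 40, 76, 100, 10, 69])
= 94 + total([92, 40, 76, 100, 10, 69])
= 94 + 92 + total([40, 76, 100, 10, 69])
= 94 + 92 + 40 + total([76, 100, 10, 69])
= 94 + 92 + 40 + 76 + total([100, 10, 69])
= 94 + 92 + 40 + 76 + 100 + total([10, 69])
= 94 + 92 + 40 + 76 + 100 + 10 + total([69])
= 94 + 92 + 40 + 76 + 100 + 10 + 69 + total([])
= 94 + 92 + 40 + 76 + 100 + 10 + 69 + 0
= 481


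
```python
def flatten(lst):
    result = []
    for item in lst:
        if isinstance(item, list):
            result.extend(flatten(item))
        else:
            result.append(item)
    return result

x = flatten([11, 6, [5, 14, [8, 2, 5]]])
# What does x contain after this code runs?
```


flatten([11, 6, [5, 14, [8, 2, 5]]])
Processing each element:
  11 is not a list -> append 11
  6 is not a list -> append 6
  [5, 14, [8, 2, 5]] is a list -> flatten recursively -> [5, 14, 8, 2, 5]
= [11, 6, 5, 14, 8, 2, 5]


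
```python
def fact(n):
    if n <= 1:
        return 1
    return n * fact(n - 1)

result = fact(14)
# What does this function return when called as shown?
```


fact(14)
= 14 * fact(13)
= 14 * 13 * fact(12)
= 14 * 13 * 12 * fact(11)
= 14 * 13 * 12 * 11 * fact(10)
= 14 * 13 * 12 * 11 * 10 * fact(9)
= 14 * 13 * 12 * 11 * 10 * 9 * fact(8)
= 14 * 13 * 12 * 11 * 10 * 9 * 8 * fact(7)
= 14 * 13 * 12 * 11 * 10 * 9 * 8 * 7 * fact(6)
= 14 * 13 * 12 * 11 * 10 * 9 * 8 * 7 * 6 * fact(5)
= 14 * 13 * 12 * 11 * 10 * 9 * 8 * 7 * 6 * 5 * fact(4)
= 14 * 13 * 12 * 11 * 10 * 9 * 8 * 7 * 6 * 5 * 4 * fact(3)
= 14 * 13 * 12 * 11 * 10 * 9 * 8 * 7 * 6 * 5 * 4 * 3 * fact(2)
= 14 * 13 * 12 * 11 * 10 * 9 * 8 * 7 * 6 * 5 * 4 * 3 * 2 * fact(1)
= 14 * 13 * 12 * 11 * 10 * 9 * 8 * 7 * 6 * 5 * 4 * 3 * 2 * 1
= 87178291200


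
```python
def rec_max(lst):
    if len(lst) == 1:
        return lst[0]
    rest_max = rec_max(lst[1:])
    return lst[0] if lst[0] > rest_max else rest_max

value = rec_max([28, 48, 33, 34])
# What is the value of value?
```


rec_max([28, 48, 33, 34])
= compare 28 with rec_max([48, 33, 34])
= compare 48 with rec_max([33, 34])
= compare 33 with rec_max([34])
Base: rec_max([34]) = 34
compare 33 with 34: max = 34
compare 48 with 34: max = 48
compare 28 with 48: max = 48
= 48


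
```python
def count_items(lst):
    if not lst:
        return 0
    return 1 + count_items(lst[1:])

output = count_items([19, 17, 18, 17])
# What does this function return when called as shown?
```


count_items([19, 17, 18, 17])
= 1 + count_items([17, 18, 17])
= 1 + 1 + count_items([18, 17])
= 1 + 1 + 1 + count_items([17])
= 1 + 1 + 1 + 1 + count_items([])
= 1 + 1 + 1 + 1 + 0
= 4


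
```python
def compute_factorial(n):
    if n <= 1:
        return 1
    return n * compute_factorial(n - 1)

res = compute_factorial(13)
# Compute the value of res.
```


compute_factorial(13)
= 13 * compute_factorial(12)
= 13 * 12 * compute_factorial(11)
= 13 * 12 * 11 * compute_factorial(10)
= 13 * 12 * 11 * 10 * compute_factorial(9)
= 13 * 12 * 11 * 10 * 9 * compute_factorial(8)
= 13 * 12 * 11 * 10 * 9 * 8 * compute_factorial(7)
= 13 * 12 * 11 * 10 * 9 * 8 * 7 * compute_factorial(6)
= 13 * 12 * 11 * 10 * 9 * 8 * 7 * 6 * compute_factorial(5)
= 13 * 12 * 11 * 10 * 9 * 8 * 7 * 6 * 5 * compute_factorial(4)
= 13 * 12 * 11 * 10 * 9 * 8 * 7 * 6 * 5 * 4 * compute_factorial(3)
= 13 * 12 * 11 * 10 * 9 * 8 * 7 * 6 * 5 * 4 * 3 * compute_factorial(2)
= 13 * 12 * 11 * 10 * 9 * 8 * 7 * 6 * 5 * 4 * 3 * 2 * compute_factorial(1)
= 13 * 12 * 11 * 10 * 9 * 8 * 7 * 6 * 5 * 4 * 3 * 2 * 1
= 6227020800


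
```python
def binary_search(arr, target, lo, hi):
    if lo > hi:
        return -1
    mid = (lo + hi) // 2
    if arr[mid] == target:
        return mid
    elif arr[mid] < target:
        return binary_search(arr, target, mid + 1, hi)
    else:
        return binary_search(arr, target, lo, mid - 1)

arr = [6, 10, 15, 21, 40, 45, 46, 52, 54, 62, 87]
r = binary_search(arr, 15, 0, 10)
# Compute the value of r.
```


binary_search(arr, 15, 0, 10)
lo=0, hi=10, mid=5, arr[mid]=45
45 > 15, search left half
lo=0, hi=4, mid=2, arr[mid]=15
arr[2] == 15, found at index 2
= 2
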